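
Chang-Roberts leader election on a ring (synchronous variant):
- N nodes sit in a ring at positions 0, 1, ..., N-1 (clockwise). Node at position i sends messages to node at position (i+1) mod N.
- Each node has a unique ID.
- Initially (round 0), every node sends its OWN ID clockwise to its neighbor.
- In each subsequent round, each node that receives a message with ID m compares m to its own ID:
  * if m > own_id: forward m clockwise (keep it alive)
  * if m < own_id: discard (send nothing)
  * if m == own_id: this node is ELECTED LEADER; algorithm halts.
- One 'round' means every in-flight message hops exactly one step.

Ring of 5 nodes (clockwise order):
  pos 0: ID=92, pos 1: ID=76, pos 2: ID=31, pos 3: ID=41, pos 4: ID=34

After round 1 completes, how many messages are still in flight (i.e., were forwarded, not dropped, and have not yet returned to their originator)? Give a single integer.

Answer: 3

Derivation:
Round 1: pos1(id76) recv 92: fwd; pos2(id31) recv 76: fwd; pos3(id41) recv 31: drop; pos4(id34) recv 41: fwd; pos0(id92) recv 34: drop
After round 1: 3 messages still in flight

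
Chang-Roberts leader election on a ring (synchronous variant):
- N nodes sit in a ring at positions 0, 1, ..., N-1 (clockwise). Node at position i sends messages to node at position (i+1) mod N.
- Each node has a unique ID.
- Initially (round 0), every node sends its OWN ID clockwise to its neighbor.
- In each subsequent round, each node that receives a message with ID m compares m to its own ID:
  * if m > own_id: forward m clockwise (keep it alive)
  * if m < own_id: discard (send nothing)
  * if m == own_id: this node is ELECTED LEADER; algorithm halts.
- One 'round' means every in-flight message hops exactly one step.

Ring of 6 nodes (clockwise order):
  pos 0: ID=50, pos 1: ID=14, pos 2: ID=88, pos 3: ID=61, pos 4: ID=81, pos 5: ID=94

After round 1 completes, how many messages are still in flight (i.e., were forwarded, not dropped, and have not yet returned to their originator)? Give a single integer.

Answer: 3

Derivation:
Round 1: pos1(id14) recv 50: fwd; pos2(id88) recv 14: drop; pos3(id61) recv 88: fwd; pos4(id81) recv 61: drop; pos5(id94) recv 81: drop; pos0(id50) recv 94: fwd
After round 1: 3 messages still in flight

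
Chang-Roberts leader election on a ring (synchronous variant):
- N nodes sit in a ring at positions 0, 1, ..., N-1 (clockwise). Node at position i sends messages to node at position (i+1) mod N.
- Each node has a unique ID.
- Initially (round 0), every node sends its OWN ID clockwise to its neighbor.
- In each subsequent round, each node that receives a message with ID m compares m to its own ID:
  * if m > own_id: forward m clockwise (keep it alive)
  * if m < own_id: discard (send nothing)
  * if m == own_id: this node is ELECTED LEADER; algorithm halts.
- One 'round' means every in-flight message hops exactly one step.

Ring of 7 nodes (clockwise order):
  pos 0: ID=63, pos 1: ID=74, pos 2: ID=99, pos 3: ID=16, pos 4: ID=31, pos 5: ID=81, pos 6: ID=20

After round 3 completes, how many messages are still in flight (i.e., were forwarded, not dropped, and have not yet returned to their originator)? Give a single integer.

Round 1: pos1(id74) recv 63: drop; pos2(id99) recv 74: drop; pos3(id16) recv 99: fwd; pos4(id31) recv 16: drop; pos5(id81) recv 31: drop; pos6(id20) recv 81: fwd; pos0(id63) recv 20: drop
Round 2: pos4(id31) recv 99: fwd; pos0(id63) recv 81: fwd
Round 3: pos5(id81) recv 99: fwd; pos1(id74) recv 81: fwd
After round 3: 2 messages still in flight

Answer: 2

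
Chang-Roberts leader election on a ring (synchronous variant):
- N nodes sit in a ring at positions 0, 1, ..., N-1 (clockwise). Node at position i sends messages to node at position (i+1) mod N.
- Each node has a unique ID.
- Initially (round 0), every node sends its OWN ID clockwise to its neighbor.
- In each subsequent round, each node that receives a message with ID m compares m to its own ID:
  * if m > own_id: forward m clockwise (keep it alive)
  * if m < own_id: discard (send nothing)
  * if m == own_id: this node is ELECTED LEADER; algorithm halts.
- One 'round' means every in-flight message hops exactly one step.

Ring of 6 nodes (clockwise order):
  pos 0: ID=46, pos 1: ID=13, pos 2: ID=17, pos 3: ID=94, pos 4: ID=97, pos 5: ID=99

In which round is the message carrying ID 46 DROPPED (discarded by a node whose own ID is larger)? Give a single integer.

Round 1: pos1(id13) recv 46: fwd; pos2(id17) recv 13: drop; pos3(id94) recv 17: drop; pos4(id97) recv 94: drop; pos5(id99) recv 97: drop; pos0(id46) recv 99: fwd
Round 2: pos2(id17) recv 46: fwd; pos1(id13) recv 99: fwd
Round 3: pos3(id94) recv 46: drop; pos2(id17) recv 99: fwd
Round 4: pos3(id94) recv 99: fwd
Round 5: pos4(id97) recv 99: fwd
Round 6: pos5(id99) recv 99: ELECTED
Message ID 46 originates at pos 0; dropped at pos 3 in round 3

Answer: 3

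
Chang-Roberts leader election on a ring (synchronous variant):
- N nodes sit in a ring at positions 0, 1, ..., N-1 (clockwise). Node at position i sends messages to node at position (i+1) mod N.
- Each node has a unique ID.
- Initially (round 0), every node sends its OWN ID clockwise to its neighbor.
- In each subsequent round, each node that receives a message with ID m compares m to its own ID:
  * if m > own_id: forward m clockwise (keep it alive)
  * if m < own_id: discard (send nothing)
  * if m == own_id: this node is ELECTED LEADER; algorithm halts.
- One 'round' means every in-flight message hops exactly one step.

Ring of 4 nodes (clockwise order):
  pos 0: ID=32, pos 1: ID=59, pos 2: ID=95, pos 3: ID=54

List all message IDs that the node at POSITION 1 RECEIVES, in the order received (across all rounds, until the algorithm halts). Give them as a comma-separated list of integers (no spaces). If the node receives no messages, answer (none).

Round 1: pos1(id59) recv 32: drop; pos2(id95) recv 59: drop; pos3(id54) recv 95: fwd; pos0(id32) recv 54: fwd
Round 2: pos0(id32) recv 95: fwd; pos1(id59) recv 54: drop
Round 3: pos1(id59) recv 95: fwd
Round 4: pos2(id95) recv 95: ELECTED

Answer: 32,54,95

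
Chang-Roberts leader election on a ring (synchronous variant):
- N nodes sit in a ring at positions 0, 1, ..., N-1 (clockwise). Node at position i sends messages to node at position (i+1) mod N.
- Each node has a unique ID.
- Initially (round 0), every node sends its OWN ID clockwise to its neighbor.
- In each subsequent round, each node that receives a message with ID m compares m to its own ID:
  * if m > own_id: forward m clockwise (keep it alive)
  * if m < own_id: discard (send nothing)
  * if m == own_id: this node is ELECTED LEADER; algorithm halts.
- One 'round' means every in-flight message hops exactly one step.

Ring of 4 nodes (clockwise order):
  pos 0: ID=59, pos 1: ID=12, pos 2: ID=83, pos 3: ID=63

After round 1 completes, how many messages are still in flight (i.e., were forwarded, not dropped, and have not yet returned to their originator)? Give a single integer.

Round 1: pos1(id12) recv 59: fwd; pos2(id83) recv 12: drop; pos3(id63) recv 83: fwd; pos0(id59) recv 63: fwd
After round 1: 3 messages still in flight

Answer: 3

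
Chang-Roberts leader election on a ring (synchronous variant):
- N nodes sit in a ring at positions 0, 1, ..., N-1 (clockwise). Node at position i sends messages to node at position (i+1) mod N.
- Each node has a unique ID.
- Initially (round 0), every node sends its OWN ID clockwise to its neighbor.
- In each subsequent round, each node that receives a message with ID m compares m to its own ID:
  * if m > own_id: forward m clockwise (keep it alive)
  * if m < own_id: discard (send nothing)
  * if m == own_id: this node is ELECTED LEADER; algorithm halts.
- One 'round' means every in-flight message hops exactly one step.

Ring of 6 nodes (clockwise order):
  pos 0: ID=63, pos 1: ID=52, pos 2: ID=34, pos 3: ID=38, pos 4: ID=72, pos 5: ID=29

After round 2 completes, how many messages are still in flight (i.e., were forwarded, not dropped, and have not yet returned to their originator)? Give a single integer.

Answer: 3

Derivation:
Round 1: pos1(id52) recv 63: fwd; pos2(id34) recv 52: fwd; pos3(id38) recv 34: drop; pos4(id72) recv 38: drop; pos5(id29) recv 72: fwd; pos0(id63) recv 29: drop
Round 2: pos2(id34) recv 63: fwd; pos3(id38) recv 52: fwd; pos0(id63) recv 72: fwd
After round 2: 3 messages still in flight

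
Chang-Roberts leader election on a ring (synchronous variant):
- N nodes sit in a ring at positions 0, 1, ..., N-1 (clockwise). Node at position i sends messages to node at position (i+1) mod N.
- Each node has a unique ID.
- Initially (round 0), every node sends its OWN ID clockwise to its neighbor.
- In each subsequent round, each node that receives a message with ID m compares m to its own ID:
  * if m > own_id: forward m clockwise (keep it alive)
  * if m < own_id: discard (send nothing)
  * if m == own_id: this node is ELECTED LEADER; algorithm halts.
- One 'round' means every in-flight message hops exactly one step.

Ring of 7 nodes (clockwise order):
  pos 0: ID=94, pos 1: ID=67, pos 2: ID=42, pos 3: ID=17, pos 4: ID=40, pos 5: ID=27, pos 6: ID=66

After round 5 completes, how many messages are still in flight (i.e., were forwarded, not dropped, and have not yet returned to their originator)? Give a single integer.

Answer: 2

Derivation:
Round 1: pos1(id67) recv 94: fwd; pos2(id42) recv 67: fwd; pos3(id17) recv 42: fwd; pos4(id40) recv 17: drop; pos5(id27) recv 40: fwd; pos6(id66) recv 27: drop; pos0(id94) recv 66: drop
Round 2: pos2(id42) recv 94: fwd; pos3(id17) recv 67: fwd; pos4(id40) recv 42: fwd; pos6(id66) recv 40: drop
Round 3: pos3(id17) recv 94: fwd; pos4(id40) recv 67: fwd; pos5(id27) recv 42: fwd
Round 4: pos4(id40) recv 94: fwd; pos5(id27) recv 67: fwd; pos6(id66) recv 42: drop
Round 5: pos5(id27) recv 94: fwd; pos6(id66) recv 67: fwd
After round 5: 2 messages still in flight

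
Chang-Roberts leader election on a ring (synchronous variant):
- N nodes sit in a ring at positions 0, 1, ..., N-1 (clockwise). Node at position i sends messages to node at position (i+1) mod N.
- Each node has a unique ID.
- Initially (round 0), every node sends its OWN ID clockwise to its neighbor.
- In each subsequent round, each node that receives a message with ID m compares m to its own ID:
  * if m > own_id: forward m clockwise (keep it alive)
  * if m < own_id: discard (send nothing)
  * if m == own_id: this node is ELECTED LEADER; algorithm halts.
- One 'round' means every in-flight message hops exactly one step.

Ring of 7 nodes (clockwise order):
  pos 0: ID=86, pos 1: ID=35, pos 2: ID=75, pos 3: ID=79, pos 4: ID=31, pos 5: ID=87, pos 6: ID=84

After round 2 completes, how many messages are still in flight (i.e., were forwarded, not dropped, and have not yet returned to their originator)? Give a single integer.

Answer: 2

Derivation:
Round 1: pos1(id35) recv 86: fwd; pos2(id75) recv 35: drop; pos3(id79) recv 75: drop; pos4(id31) recv 79: fwd; pos5(id87) recv 31: drop; pos6(id84) recv 87: fwd; pos0(id86) recv 84: drop
Round 2: pos2(id75) recv 86: fwd; pos5(id87) recv 79: drop; pos0(id86) recv 87: fwd
After round 2: 2 messages still in flight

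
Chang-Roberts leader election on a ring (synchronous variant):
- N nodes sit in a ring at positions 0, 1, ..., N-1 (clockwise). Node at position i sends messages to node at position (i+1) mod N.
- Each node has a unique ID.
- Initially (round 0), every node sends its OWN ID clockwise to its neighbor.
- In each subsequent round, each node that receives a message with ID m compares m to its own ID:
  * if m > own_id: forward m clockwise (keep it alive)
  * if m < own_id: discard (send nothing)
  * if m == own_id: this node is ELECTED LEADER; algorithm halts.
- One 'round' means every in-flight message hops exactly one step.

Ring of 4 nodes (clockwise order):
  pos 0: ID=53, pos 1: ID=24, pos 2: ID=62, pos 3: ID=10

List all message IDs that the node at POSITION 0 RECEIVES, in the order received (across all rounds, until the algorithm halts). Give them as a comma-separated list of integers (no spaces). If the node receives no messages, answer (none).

Round 1: pos1(id24) recv 53: fwd; pos2(id62) recv 24: drop; pos3(id10) recv 62: fwd; pos0(id53) recv 10: drop
Round 2: pos2(id62) recv 53: drop; pos0(id53) recv 62: fwd
Round 3: pos1(id24) recv 62: fwd
Round 4: pos2(id62) recv 62: ELECTED

Answer: 10,62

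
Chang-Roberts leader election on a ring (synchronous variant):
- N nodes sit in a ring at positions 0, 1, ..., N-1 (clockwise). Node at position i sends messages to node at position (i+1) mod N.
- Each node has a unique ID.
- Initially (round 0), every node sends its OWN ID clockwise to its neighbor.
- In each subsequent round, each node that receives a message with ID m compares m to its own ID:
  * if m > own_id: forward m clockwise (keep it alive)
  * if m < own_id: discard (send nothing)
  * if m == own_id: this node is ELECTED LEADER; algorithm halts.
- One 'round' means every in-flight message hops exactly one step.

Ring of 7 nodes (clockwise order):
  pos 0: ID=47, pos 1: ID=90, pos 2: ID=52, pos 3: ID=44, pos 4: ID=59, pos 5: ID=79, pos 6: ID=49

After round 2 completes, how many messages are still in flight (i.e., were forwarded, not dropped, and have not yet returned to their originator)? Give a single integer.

Round 1: pos1(id90) recv 47: drop; pos2(id52) recv 90: fwd; pos3(id44) recv 52: fwd; pos4(id59) recv 44: drop; pos5(id79) recv 59: drop; pos6(id49) recv 79: fwd; pos0(id47) recv 49: fwd
Round 2: pos3(id44) recv 90: fwd; pos4(id59) recv 52: drop; pos0(id47) recv 79: fwd; pos1(id90) recv 49: drop
After round 2: 2 messages still in flight

Answer: 2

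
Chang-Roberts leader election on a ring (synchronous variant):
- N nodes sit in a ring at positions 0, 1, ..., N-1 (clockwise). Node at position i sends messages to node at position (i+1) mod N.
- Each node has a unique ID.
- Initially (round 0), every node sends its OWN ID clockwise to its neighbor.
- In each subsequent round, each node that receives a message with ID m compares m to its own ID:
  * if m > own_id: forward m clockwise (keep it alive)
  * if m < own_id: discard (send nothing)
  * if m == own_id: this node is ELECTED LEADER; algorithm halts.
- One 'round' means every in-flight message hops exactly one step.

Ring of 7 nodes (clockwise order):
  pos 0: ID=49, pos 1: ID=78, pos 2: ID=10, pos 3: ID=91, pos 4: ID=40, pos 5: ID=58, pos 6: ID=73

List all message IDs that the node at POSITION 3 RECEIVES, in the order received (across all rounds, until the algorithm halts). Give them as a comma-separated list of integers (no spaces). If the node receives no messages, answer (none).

Round 1: pos1(id78) recv 49: drop; pos2(id10) recv 78: fwd; pos3(id91) recv 10: drop; pos4(id40) recv 91: fwd; pos5(id58) recv 40: drop; pos6(id73) recv 58: drop; pos0(id49) recv 73: fwd
Round 2: pos3(id91) recv 78: drop; pos5(id58) recv 91: fwd; pos1(id78) recv 73: drop
Round 3: pos6(id73) recv 91: fwd
Round 4: pos0(id49) recv 91: fwd
Round 5: pos1(id78) recv 91: fwd
Round 6: pos2(id10) recv 91: fwd
Round 7: pos3(id91) recv 91: ELECTED

Answer: 10,78,91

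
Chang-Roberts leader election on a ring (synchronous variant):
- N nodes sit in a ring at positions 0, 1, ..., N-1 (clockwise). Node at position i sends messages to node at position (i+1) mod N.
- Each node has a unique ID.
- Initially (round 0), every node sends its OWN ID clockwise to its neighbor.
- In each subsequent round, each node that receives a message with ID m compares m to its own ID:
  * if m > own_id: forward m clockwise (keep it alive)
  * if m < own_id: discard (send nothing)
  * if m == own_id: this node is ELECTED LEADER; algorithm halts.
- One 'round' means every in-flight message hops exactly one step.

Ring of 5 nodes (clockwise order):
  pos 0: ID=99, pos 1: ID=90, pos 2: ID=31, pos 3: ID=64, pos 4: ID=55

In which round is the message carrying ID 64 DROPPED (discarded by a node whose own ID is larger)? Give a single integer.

Round 1: pos1(id90) recv 99: fwd; pos2(id31) recv 90: fwd; pos3(id64) recv 31: drop; pos4(id55) recv 64: fwd; pos0(id99) recv 55: drop
Round 2: pos2(id31) recv 99: fwd; pos3(id64) recv 90: fwd; pos0(id99) recv 64: drop
Round 3: pos3(id64) recv 99: fwd; pos4(id55) recv 90: fwd
Round 4: pos4(id55) recv 99: fwd; pos0(id99) recv 90: drop
Round 5: pos0(id99) recv 99: ELECTED
Message ID 64 originates at pos 3; dropped at pos 0 in round 2

Answer: 2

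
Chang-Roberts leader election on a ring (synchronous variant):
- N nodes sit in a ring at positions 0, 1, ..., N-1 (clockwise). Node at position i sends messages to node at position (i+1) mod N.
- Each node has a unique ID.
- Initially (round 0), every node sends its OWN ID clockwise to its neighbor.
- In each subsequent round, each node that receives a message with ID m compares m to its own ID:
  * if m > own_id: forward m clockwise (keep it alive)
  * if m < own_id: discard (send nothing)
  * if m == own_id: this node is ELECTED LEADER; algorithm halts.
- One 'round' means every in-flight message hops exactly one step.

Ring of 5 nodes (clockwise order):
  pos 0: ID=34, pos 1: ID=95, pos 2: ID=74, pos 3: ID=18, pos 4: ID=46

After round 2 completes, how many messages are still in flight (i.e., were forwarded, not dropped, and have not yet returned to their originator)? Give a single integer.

Round 1: pos1(id95) recv 34: drop; pos2(id74) recv 95: fwd; pos3(id18) recv 74: fwd; pos4(id46) recv 18: drop; pos0(id34) recv 46: fwd
Round 2: pos3(id18) recv 95: fwd; pos4(id46) recv 74: fwd; pos1(id95) recv 46: drop
After round 2: 2 messages still in flight

Answer: 2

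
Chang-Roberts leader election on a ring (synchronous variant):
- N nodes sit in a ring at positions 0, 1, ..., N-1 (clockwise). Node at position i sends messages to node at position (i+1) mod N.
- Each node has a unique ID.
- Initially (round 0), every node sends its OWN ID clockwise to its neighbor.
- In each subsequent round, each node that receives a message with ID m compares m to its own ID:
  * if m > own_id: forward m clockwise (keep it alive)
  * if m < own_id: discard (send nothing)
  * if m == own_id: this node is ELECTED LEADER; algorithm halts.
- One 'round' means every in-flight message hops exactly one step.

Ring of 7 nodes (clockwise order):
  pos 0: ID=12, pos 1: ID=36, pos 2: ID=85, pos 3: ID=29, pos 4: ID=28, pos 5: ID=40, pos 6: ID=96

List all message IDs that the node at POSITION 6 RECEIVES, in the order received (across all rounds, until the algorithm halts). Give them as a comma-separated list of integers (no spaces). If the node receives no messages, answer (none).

Round 1: pos1(id36) recv 12: drop; pos2(id85) recv 36: drop; pos3(id29) recv 85: fwd; pos4(id28) recv 29: fwd; pos5(id40) recv 28: drop; pos6(id96) recv 40: drop; pos0(id12) recv 96: fwd
Round 2: pos4(id28) recv 85: fwd; pos5(id40) recv 29: drop; pos1(id36) recv 96: fwd
Round 3: pos5(id40) recv 85: fwd; pos2(id85) recv 96: fwd
Round 4: pos6(id96) recv 85: drop; pos3(id29) recv 96: fwd
Round 5: pos4(id28) recv 96: fwd
Round 6: pos5(id40) recv 96: fwd
Round 7: pos6(id96) recv 96: ELECTED

Answer: 40,85,96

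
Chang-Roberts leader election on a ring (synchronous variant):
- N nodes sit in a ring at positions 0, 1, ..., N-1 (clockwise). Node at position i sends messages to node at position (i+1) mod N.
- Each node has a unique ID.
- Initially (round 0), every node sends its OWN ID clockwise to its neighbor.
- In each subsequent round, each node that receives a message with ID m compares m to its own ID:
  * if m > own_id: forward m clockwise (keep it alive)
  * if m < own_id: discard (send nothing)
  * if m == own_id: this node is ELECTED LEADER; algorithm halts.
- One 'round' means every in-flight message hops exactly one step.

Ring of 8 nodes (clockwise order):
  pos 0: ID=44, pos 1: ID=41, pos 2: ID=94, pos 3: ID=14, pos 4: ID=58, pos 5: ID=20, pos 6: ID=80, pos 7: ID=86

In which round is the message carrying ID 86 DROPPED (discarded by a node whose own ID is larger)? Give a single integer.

Answer: 3

Derivation:
Round 1: pos1(id41) recv 44: fwd; pos2(id94) recv 41: drop; pos3(id14) recv 94: fwd; pos4(id58) recv 14: drop; pos5(id20) recv 58: fwd; pos6(id80) recv 20: drop; pos7(id86) recv 80: drop; pos0(id44) recv 86: fwd
Round 2: pos2(id94) recv 44: drop; pos4(id58) recv 94: fwd; pos6(id80) recv 58: drop; pos1(id41) recv 86: fwd
Round 3: pos5(id20) recv 94: fwd; pos2(id94) recv 86: drop
Round 4: pos6(id80) recv 94: fwd
Round 5: pos7(id86) recv 94: fwd
Round 6: pos0(id44) recv 94: fwd
Round 7: pos1(id41) recv 94: fwd
Round 8: pos2(id94) recv 94: ELECTED
Message ID 86 originates at pos 7; dropped at pos 2 in round 3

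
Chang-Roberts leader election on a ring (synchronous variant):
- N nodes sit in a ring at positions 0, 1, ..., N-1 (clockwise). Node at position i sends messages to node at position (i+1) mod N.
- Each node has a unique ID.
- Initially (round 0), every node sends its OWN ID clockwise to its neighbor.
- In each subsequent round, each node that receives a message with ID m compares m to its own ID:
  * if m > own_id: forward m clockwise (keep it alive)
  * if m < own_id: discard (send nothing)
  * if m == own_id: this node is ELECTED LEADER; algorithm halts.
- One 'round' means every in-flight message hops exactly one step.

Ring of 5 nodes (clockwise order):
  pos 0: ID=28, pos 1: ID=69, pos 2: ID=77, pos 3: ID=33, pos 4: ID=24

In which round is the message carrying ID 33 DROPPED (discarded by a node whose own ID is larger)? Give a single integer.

Answer: 3

Derivation:
Round 1: pos1(id69) recv 28: drop; pos2(id77) recv 69: drop; pos3(id33) recv 77: fwd; pos4(id24) recv 33: fwd; pos0(id28) recv 24: drop
Round 2: pos4(id24) recv 77: fwd; pos0(id28) recv 33: fwd
Round 3: pos0(id28) recv 77: fwd; pos1(id69) recv 33: drop
Round 4: pos1(id69) recv 77: fwd
Round 5: pos2(id77) recv 77: ELECTED
Message ID 33 originates at pos 3; dropped at pos 1 in round 3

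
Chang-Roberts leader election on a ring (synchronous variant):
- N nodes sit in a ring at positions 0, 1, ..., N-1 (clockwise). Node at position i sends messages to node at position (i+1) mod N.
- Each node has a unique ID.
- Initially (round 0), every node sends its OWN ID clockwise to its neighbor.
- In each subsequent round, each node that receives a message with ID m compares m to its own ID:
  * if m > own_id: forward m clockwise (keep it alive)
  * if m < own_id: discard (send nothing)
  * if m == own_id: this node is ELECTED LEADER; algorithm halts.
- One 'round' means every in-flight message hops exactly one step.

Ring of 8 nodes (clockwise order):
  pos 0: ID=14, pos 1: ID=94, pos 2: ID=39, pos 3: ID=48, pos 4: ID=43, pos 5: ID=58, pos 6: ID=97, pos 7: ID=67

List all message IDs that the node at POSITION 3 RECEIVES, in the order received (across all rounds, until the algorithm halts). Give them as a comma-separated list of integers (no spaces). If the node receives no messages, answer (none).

Round 1: pos1(id94) recv 14: drop; pos2(id39) recv 94: fwd; pos3(id48) recv 39: drop; pos4(id43) recv 48: fwd; pos5(id58) recv 43: drop; pos6(id97) recv 58: drop; pos7(id67) recv 97: fwd; pos0(id14) recv 67: fwd
Round 2: pos3(id48) recv 94: fwd; pos5(id58) recv 48: drop; pos0(id14) recv 97: fwd; pos1(id94) recv 67: drop
Round 3: pos4(id43) recv 94: fwd; pos1(id94) recv 97: fwd
Round 4: pos5(id58) recv 94: fwd; pos2(id39) recv 97: fwd
Round 5: pos6(id97) recv 94: drop; pos3(id48) recv 97: fwd
Round 6: pos4(id43) recv 97: fwd
Round 7: pos5(id58) recv 97: fwd
Round 8: pos6(id97) recv 97: ELECTED

Answer: 39,94,97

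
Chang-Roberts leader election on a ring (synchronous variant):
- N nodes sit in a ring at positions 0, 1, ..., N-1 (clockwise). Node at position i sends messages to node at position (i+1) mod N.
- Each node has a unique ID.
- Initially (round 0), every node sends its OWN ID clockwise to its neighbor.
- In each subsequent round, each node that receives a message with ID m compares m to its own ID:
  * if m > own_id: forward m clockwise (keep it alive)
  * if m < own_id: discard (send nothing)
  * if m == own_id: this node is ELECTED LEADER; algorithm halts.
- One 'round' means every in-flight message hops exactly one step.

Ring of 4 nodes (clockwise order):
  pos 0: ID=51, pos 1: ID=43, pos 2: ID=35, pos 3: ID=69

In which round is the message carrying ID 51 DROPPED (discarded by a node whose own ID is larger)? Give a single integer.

Round 1: pos1(id43) recv 51: fwd; pos2(id35) recv 43: fwd; pos3(id69) recv 35: drop; pos0(id51) recv 69: fwd
Round 2: pos2(id35) recv 51: fwd; pos3(id69) recv 43: drop; pos1(id43) recv 69: fwd
Round 3: pos3(id69) recv 51: drop; pos2(id35) recv 69: fwd
Round 4: pos3(id69) recv 69: ELECTED
Message ID 51 originates at pos 0; dropped at pos 3 in round 3

Answer: 3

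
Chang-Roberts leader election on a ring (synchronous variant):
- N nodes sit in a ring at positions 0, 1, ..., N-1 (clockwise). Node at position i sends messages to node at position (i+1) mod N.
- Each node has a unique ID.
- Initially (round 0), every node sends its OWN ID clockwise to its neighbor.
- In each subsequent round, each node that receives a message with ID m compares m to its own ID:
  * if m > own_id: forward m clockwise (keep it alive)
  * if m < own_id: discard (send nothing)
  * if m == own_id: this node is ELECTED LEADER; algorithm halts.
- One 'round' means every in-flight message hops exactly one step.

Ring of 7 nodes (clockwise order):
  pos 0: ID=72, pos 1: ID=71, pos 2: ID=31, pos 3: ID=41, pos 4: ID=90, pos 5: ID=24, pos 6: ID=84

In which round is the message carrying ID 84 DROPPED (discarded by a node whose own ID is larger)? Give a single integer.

Round 1: pos1(id71) recv 72: fwd; pos2(id31) recv 71: fwd; pos3(id41) recv 31: drop; pos4(id90) recv 41: drop; pos5(id24) recv 90: fwd; pos6(id84) recv 24: drop; pos0(id72) recv 84: fwd
Round 2: pos2(id31) recv 72: fwd; pos3(id41) recv 71: fwd; pos6(id84) recv 90: fwd; pos1(id71) recv 84: fwd
Round 3: pos3(id41) recv 72: fwd; pos4(id90) recv 71: drop; pos0(id72) recv 90: fwd; pos2(id31) recv 84: fwd
Round 4: pos4(id90) recv 72: drop; pos1(id71) recv 90: fwd; pos3(id41) recv 84: fwd
Round 5: pos2(id31) recv 90: fwd; pos4(id90) recv 84: drop
Round 6: pos3(id41) recv 90: fwd
Round 7: pos4(id90) recv 90: ELECTED
Message ID 84 originates at pos 6; dropped at pos 4 in round 5

Answer: 5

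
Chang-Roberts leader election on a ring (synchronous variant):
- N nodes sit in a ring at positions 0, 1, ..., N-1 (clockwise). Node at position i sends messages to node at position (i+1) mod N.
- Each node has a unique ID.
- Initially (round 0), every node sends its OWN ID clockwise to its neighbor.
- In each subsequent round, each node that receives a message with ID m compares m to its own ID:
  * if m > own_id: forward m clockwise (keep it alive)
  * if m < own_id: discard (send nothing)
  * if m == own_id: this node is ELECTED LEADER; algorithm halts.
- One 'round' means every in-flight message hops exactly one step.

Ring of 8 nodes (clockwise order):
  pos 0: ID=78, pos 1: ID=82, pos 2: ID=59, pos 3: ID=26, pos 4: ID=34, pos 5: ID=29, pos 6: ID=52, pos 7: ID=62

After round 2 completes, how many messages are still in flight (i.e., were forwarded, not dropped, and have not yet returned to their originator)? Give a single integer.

Round 1: pos1(id82) recv 78: drop; pos2(id59) recv 82: fwd; pos3(id26) recv 59: fwd; pos4(id34) recv 26: drop; pos5(id29) recv 34: fwd; pos6(id52) recv 29: drop; pos7(id62) recv 52: drop; pos0(id78) recv 62: drop
Round 2: pos3(id26) recv 82: fwd; pos4(id34) recv 59: fwd; pos6(id52) recv 34: drop
After round 2: 2 messages still in flight

Answer: 2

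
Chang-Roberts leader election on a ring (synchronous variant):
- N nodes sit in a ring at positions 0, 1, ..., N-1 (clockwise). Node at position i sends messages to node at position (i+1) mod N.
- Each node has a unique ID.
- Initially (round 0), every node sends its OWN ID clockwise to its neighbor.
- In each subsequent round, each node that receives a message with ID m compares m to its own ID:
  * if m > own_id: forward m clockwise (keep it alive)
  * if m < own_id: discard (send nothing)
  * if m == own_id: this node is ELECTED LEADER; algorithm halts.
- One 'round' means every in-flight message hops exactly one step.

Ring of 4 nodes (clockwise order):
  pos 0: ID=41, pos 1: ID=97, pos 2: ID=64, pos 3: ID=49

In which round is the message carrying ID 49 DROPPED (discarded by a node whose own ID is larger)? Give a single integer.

Round 1: pos1(id97) recv 41: drop; pos2(id64) recv 97: fwd; pos3(id49) recv 64: fwd; pos0(id41) recv 49: fwd
Round 2: pos3(id49) recv 97: fwd; pos0(id41) recv 64: fwd; pos1(id97) recv 49: drop
Round 3: pos0(id41) recv 97: fwd; pos1(id97) recv 64: drop
Round 4: pos1(id97) recv 97: ELECTED
Message ID 49 originates at pos 3; dropped at pos 1 in round 2

Answer: 2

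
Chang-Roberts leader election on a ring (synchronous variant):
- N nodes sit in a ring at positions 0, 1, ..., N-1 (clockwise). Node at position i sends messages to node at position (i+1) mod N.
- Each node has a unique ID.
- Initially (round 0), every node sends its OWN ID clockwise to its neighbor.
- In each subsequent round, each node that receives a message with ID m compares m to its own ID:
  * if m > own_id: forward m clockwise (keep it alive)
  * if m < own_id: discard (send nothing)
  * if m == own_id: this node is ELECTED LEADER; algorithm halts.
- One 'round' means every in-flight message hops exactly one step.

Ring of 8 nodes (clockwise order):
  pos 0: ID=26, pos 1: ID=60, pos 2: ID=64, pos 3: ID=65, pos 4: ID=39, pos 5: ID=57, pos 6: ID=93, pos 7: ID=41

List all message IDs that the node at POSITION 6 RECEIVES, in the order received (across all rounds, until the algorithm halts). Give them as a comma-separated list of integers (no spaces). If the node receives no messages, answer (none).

Round 1: pos1(id60) recv 26: drop; pos2(id64) recv 60: drop; pos3(id65) recv 64: drop; pos4(id39) recv 65: fwd; pos5(id57) recv 39: drop; pos6(id93) recv 57: drop; pos7(id41) recv 93: fwd; pos0(id26) recv 41: fwd
Round 2: pos5(id57) recv 65: fwd; pos0(id26) recv 93: fwd; pos1(id60) recv 41: drop
Round 3: pos6(id93) recv 65: drop; pos1(id60) recv 93: fwd
Round 4: pos2(id64) recv 93: fwd
Round 5: pos3(id65) recv 93: fwd
Round 6: pos4(id39) recv 93: fwd
Round 7: pos5(id57) recv 93: fwd
Round 8: pos6(id93) recv 93: ELECTED

Answer: 57,65,93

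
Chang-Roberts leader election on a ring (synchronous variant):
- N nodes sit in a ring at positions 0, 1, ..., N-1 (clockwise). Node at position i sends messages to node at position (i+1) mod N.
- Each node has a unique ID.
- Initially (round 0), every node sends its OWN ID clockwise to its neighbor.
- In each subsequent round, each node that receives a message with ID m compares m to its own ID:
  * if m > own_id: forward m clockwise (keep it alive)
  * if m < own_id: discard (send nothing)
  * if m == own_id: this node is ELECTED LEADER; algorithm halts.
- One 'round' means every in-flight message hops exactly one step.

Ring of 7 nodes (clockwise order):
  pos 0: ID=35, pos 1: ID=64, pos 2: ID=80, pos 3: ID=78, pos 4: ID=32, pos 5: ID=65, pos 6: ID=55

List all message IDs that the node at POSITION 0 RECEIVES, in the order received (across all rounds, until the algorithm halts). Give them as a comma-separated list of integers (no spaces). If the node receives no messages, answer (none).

Answer: 55,65,78,80

Derivation:
Round 1: pos1(id64) recv 35: drop; pos2(id80) recv 64: drop; pos3(id78) recv 80: fwd; pos4(id32) recv 78: fwd; pos5(id65) recv 32: drop; pos6(id55) recv 65: fwd; pos0(id35) recv 55: fwd
Round 2: pos4(id32) recv 80: fwd; pos5(id65) recv 78: fwd; pos0(id35) recv 65: fwd; pos1(id64) recv 55: drop
Round 3: pos5(id65) recv 80: fwd; pos6(id55) recv 78: fwd; pos1(id64) recv 65: fwd
Round 4: pos6(id55) recv 80: fwd; pos0(id35) recv 78: fwd; pos2(id80) recv 65: drop
Round 5: pos0(id35) recv 80: fwd; pos1(id64) recv 78: fwd
Round 6: pos1(id64) recv 80: fwd; pos2(id80) recv 78: drop
Round 7: pos2(id80) recv 80: ELECTED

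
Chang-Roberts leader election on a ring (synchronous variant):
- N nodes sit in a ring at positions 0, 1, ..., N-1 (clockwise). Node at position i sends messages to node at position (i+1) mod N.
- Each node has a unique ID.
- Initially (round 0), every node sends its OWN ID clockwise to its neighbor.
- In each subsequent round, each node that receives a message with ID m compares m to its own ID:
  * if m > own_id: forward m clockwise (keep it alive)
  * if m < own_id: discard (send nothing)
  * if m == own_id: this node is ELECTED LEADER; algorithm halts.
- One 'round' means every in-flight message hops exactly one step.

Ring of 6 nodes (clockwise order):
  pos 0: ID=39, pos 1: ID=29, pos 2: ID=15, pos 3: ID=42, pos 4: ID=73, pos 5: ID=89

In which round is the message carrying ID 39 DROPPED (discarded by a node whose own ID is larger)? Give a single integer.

Answer: 3

Derivation:
Round 1: pos1(id29) recv 39: fwd; pos2(id15) recv 29: fwd; pos3(id42) recv 15: drop; pos4(id73) recv 42: drop; pos5(id89) recv 73: drop; pos0(id39) recv 89: fwd
Round 2: pos2(id15) recv 39: fwd; pos3(id42) recv 29: drop; pos1(id29) recv 89: fwd
Round 3: pos3(id42) recv 39: drop; pos2(id15) recv 89: fwd
Round 4: pos3(id42) recv 89: fwd
Round 5: pos4(id73) recv 89: fwd
Round 6: pos5(id89) recv 89: ELECTED
Message ID 39 originates at pos 0; dropped at pos 3 in round 3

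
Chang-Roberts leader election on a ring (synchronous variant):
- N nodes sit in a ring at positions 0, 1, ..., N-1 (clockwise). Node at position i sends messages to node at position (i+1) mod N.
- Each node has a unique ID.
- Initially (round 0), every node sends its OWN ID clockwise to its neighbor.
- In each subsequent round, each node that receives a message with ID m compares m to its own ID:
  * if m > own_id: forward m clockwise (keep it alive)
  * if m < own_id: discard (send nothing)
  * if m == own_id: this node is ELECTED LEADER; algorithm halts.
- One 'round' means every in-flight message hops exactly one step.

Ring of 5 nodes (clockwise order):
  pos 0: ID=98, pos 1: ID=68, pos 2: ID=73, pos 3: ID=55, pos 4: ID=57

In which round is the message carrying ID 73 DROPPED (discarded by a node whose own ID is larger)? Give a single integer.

Round 1: pos1(id68) recv 98: fwd; pos2(id73) recv 68: drop; pos3(id55) recv 73: fwd; pos4(id57) recv 55: drop; pos0(id98) recv 57: drop
Round 2: pos2(id73) recv 98: fwd; pos4(id57) recv 73: fwd
Round 3: pos3(id55) recv 98: fwd; pos0(id98) recv 73: drop
Round 4: pos4(id57) recv 98: fwd
Round 5: pos0(id98) recv 98: ELECTED
Message ID 73 originates at pos 2; dropped at pos 0 in round 3

Answer: 3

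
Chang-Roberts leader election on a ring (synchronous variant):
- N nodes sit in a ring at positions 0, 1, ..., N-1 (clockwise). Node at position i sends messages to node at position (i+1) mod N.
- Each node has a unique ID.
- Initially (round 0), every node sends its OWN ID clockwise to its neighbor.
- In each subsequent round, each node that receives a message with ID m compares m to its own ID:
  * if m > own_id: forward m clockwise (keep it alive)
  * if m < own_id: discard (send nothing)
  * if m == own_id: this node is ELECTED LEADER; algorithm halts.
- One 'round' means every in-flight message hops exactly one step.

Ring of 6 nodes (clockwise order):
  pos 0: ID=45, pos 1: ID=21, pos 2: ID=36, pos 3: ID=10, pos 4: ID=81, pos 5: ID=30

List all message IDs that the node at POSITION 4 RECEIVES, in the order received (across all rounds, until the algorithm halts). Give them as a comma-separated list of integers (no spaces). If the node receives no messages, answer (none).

Answer: 10,36,45,81

Derivation:
Round 1: pos1(id21) recv 45: fwd; pos2(id36) recv 21: drop; pos3(id10) recv 36: fwd; pos4(id81) recv 10: drop; pos5(id30) recv 81: fwd; pos0(id45) recv 30: drop
Round 2: pos2(id36) recv 45: fwd; pos4(id81) recv 36: drop; pos0(id45) recv 81: fwd
Round 3: pos3(id10) recv 45: fwd; pos1(id21) recv 81: fwd
Round 4: pos4(id81) recv 45: drop; pos2(id36) recv 81: fwd
Round 5: pos3(id10) recv 81: fwd
Round 6: pos4(id81) recv 81: ELECTED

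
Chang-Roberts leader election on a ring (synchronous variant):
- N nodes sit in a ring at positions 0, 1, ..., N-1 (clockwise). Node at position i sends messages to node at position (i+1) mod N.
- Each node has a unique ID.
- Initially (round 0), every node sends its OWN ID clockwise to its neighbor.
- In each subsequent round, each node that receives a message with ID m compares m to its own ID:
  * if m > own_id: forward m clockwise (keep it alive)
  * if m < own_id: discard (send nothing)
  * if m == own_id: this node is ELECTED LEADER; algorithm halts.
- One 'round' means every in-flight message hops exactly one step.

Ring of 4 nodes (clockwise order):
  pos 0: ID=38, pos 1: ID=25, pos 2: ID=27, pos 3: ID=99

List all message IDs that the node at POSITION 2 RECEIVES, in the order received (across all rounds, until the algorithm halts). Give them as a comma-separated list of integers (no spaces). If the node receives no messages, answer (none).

Round 1: pos1(id25) recv 38: fwd; pos2(id27) recv 25: drop; pos3(id99) recv 27: drop; pos0(id38) recv 99: fwd
Round 2: pos2(id27) recv 38: fwd; pos1(id25) recv 99: fwd
Round 3: pos3(id99) recv 38: drop; pos2(id27) recv 99: fwd
Round 4: pos3(id99) recv 99: ELECTED

Answer: 25,38,99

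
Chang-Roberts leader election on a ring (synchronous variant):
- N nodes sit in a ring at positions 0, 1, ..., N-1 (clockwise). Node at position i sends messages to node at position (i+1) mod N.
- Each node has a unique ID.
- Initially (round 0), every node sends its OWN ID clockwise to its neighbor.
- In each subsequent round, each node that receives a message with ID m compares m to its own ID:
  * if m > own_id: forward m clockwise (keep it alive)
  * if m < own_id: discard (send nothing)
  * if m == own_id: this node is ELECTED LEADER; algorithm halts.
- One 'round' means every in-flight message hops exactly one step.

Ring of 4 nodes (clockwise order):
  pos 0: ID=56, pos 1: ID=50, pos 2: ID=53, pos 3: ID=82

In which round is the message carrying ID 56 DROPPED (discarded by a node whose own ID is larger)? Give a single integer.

Round 1: pos1(id50) recv 56: fwd; pos2(id53) recv 50: drop; pos3(id82) recv 53: drop; pos0(id56) recv 82: fwd
Round 2: pos2(id53) recv 56: fwd; pos1(id50) recv 82: fwd
Round 3: pos3(id82) recv 56: drop; pos2(id53) recv 82: fwd
Round 4: pos3(id82) recv 82: ELECTED
Message ID 56 originates at pos 0; dropped at pos 3 in round 3

Answer: 3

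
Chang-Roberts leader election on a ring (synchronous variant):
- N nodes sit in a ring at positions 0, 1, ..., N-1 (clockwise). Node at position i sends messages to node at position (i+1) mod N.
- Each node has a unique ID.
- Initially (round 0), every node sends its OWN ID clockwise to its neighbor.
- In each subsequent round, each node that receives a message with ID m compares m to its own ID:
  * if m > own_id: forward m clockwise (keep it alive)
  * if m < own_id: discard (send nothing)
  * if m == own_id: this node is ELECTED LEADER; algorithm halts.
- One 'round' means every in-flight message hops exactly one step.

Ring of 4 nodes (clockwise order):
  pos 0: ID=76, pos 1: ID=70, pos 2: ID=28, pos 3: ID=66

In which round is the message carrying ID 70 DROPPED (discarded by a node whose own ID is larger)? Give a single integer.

Round 1: pos1(id70) recv 76: fwd; pos2(id28) recv 70: fwd; pos3(id66) recv 28: drop; pos0(id76) recv 66: drop
Round 2: pos2(id28) recv 76: fwd; pos3(id66) recv 70: fwd
Round 3: pos3(id66) recv 76: fwd; pos0(id76) recv 70: drop
Round 4: pos0(id76) recv 76: ELECTED
Message ID 70 originates at pos 1; dropped at pos 0 in round 3

Answer: 3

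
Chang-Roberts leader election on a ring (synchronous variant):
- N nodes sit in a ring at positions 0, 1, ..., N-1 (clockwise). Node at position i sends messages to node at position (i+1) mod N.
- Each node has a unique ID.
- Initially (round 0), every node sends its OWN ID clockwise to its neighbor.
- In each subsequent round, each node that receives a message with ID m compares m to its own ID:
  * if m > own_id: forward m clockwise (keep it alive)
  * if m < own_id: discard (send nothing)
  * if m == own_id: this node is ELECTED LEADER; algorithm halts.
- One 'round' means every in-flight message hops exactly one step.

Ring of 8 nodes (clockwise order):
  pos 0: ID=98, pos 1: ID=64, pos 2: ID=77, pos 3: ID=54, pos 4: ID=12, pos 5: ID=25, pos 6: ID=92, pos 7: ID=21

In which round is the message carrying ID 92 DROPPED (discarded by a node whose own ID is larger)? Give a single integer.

Answer: 2

Derivation:
Round 1: pos1(id64) recv 98: fwd; pos2(id77) recv 64: drop; pos3(id54) recv 77: fwd; pos4(id12) recv 54: fwd; pos5(id25) recv 12: drop; pos6(id92) recv 25: drop; pos7(id21) recv 92: fwd; pos0(id98) recv 21: drop
Round 2: pos2(id77) recv 98: fwd; pos4(id12) recv 77: fwd; pos5(id25) recv 54: fwd; pos0(id98) recv 92: drop
Round 3: pos3(id54) recv 98: fwd; pos5(id25) recv 77: fwd; pos6(id92) recv 54: drop
Round 4: pos4(id12) recv 98: fwd; pos6(id92) recv 77: drop
Round 5: pos5(id25) recv 98: fwd
Round 6: pos6(id92) recv 98: fwd
Round 7: pos7(id21) recv 98: fwd
Round 8: pos0(id98) recv 98: ELECTED
Message ID 92 originates at pos 6; dropped at pos 0 in round 2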